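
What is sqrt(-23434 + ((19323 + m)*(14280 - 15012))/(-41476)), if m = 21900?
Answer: I*sqrt(2441311961353)/10369 ≈ 150.69*I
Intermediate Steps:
sqrt(-23434 + ((19323 + m)*(14280 - 15012))/(-41476)) = sqrt(-23434 + ((19323 + 21900)*(14280 - 15012))/(-41476)) = sqrt(-23434 + (41223*(-732))*(-1/41476)) = sqrt(-23434 - 30175236*(-1/41476)) = sqrt(-23434 + 7543809/10369) = sqrt(-235443337/10369) = I*sqrt(2441311961353)/10369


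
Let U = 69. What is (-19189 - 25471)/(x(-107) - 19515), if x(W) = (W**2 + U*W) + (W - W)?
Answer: 6380/2207 ≈ 2.8908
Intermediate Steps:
x(W) = W**2 + 69*W (x(W) = (W**2 + 69*W) + (W - W) = (W**2 + 69*W) + 0 = W**2 + 69*W)
(-19189 - 25471)/(x(-107) - 19515) = (-19189 - 25471)/(-107*(69 - 107) - 19515) = -44660/(-107*(-38) - 19515) = -44660/(4066 - 19515) = -44660/(-15449) = -44660*(-1/15449) = 6380/2207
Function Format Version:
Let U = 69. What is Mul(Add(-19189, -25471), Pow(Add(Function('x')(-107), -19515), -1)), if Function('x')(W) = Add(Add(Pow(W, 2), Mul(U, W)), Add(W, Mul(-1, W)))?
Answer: Rational(6380, 2207) ≈ 2.8908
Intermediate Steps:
Function('x')(W) = Add(Pow(W, 2), Mul(69, W)) (Function('x')(W) = Add(Add(Pow(W, 2), Mul(69, W)), Add(W, Mul(-1, W))) = Add(Add(Pow(W, 2), Mul(69, W)), 0) = Add(Pow(W, 2), Mul(69, W)))
Mul(Add(-19189, -25471), Pow(Add(Function('x')(-107), -19515), -1)) = Mul(Add(-19189, -25471), Pow(Add(Mul(-107, Add(69, -107)), -19515), -1)) = Mul(-44660, Pow(Add(Mul(-107, -38), -19515), -1)) = Mul(-44660, Pow(Add(4066, -19515), -1)) = Mul(-44660, Pow(-15449, -1)) = Mul(-44660, Rational(-1, 15449)) = Rational(6380, 2207)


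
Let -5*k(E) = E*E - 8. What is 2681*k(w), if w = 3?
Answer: -2681/5 ≈ -536.20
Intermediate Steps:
k(E) = 8/5 - E²/5 (k(E) = -(E*E - 8)/5 = -(E² - 8)/5 = -(-8 + E²)/5 = 8/5 - E²/5)
2681*k(w) = 2681*(8/5 - ⅕*3²) = 2681*(8/5 - ⅕*9) = 2681*(8/5 - 9/5) = 2681*(-⅕) = -2681/5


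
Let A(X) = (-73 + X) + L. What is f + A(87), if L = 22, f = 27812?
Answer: 27848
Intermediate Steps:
A(X) = -51 + X (A(X) = (-73 + X) + 22 = -51 + X)
f + A(87) = 27812 + (-51 + 87) = 27812 + 36 = 27848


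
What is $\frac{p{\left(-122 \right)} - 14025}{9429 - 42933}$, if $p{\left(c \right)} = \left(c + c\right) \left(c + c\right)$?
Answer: $- \frac{45511}{33504} \approx -1.3584$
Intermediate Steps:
$p{\left(c \right)} = 4 c^{2}$ ($p{\left(c \right)} = 2 c 2 c = 4 c^{2}$)
$\frac{p{\left(-122 \right)} - 14025}{9429 - 42933} = \frac{4 \left(-122\right)^{2} - 14025}{9429 - 42933} = \frac{4 \cdot 14884 - 14025}{-33504} = \left(59536 - 14025\right) \left(- \frac{1}{33504}\right) = 45511 \left(- \frac{1}{33504}\right) = - \frac{45511}{33504}$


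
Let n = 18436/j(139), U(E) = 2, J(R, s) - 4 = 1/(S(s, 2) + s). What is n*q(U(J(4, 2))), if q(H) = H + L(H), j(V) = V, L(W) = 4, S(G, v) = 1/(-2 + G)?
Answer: 110616/139 ≈ 795.80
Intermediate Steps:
J(R, s) = 4 + 1/(s + 1/(-2 + s)) (J(R, s) = 4 + 1/(1/(-2 + s) + s) = 4 + 1/(s + 1/(-2 + s)))
q(H) = 4 + H (q(H) = H + 4 = 4 + H)
n = 18436/139 ≈ 132.63
n*q(U(J(4, 2))) = 18436*(4 + 2)/139 = (18436/139)*6 = 110616/139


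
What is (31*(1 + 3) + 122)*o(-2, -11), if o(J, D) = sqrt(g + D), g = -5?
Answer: 984*I ≈ 984.0*I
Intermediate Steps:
o(J, D) = sqrt(-5 + D)
(31*(1 + 3) + 122)*o(-2, -11) = (31*(1 + 3) + 122)*sqrt(-5 - 11) = (31*4 + 122)*sqrt(-16) = (124 + 122)*(4*I) = 246*(4*I) = 984*I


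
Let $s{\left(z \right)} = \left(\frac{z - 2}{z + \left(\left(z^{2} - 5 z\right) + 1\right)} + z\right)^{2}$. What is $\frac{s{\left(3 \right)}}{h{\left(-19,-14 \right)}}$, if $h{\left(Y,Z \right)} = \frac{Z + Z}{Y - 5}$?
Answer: $\frac{75}{14} \approx 5.3571$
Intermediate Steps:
$h{\left(Y,Z \right)} = \frac{2 Z}{-5 + Y}$
$s{\left(z \right)} = \left(z + \frac{-2 + z}{1 + z^{2} - 4 z}\right)^{2}$ ($s{\left(z \right)} = \left(\frac{-2 + z}{z + \left(1 + z^{2} - 5 z\right)} + z\right)^{2} = \left(\frac{-2 + z}{1 + z^{2} - 4 z} + z\right)^{2} = \left(z + \frac{-2 + z}{1 + z^{2} - 4 z}\right)^{2}$)
$\frac{s{\left(3 \right)}}{h{\left(-19,-14 \right)}} = \frac{\frac{1}{\left(1 + 3^{2} - 12\right)^{2}} \left(-2 + 3^{3} - 4 \cdot 3^{2} + 2 \cdot 3\right)^{2}}{2 \left(-14\right) \frac{1}{-5 - 19}} = \frac{\frac{1}{\left(1 + 9 - 12\right)^{2}} \left(-2 + 27 - 36 + 6\right)^{2}}{2 \left(-14\right) \frac{1}{-24}} = \frac{\frac{1}{4} \left(-2 + 27 - 36 + 6\right)^{2}}{2 \left(-14\right) \left(- \frac{1}{24}\right)} = \frac{\frac{1}{4} \left(-5\right)^{2}}{\frac{7}{6}} = \frac{1}{4} \cdot 25 \cdot \frac{6}{7} = \frac{25}{4} \cdot \frac{6}{7} = \frac{75}{14}$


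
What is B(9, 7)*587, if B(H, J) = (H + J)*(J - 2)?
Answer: 46960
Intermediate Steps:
B(H, J) = (-2 + J)*(H + J) (B(H, J) = (H + J)*(-2 + J) = (-2 + J)*(H + J))
B(9, 7)*587 = (7² - 2*9 - 2*7 + 9*7)*587 = (49 - 18 - 14 + 63)*587 = 80*587 = 46960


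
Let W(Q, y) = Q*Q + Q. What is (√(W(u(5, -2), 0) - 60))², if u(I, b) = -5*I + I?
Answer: 320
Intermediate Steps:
u(I, b) = -4*I
W(Q, y) = Q + Q² (W(Q, y) = Q² + Q = Q + Q²)
(√(W(u(5, -2), 0) - 60))² = (√((-4*5)*(1 - 4*5) - 60))² = (√(-20*(1 - 20) - 60))² = (√(-20*(-19) - 60))² = (√(380 - 60))² = (√320)² = (8*√5)² = 320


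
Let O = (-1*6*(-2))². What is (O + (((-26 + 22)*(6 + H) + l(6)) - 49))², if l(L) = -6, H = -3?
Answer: 5929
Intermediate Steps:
O = 144 (O = (-6*(-2))² = 12² = 144)
(O + (((-26 + 22)*(6 + H) + l(6)) - 49))² = (144 + (((-26 + 22)*(6 - 3) - 6) - 49))² = (144 + ((-4*3 - 6) - 49))² = (144 + ((-12 - 6) - 49))² = (144 + (-18 - 49))² = (144 - 67)² = 77² = 5929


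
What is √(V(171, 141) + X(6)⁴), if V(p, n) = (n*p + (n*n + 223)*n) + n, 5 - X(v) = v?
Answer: √2858917 ≈ 1690.8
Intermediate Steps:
X(v) = 5 - v
V(p, n) = n + n*p + n*(223 + n²) (V(p, n) = (n*p + (n² + 223)*n) + n = (n*p + (223 + n²)*n) + n = (n*p + n*(223 + n²)) + n = n + n*p + n*(223 + n²))
√(V(171, 141) + X(6)⁴) = √(141*(224 + 171 + 141²) + (5 - 1*6)⁴) = √(141*(224 + 171 + 19881) + (5 - 6)⁴) = √(141*20276 + (-1)⁴) = √(2858916 + 1) = √2858917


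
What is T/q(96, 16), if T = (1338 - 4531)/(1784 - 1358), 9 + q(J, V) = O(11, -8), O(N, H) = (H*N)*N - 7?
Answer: 3193/419184 ≈ 0.0076172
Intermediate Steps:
O(N, H) = -7 + H*N**2 (O(N, H) = H*N**2 - 7 = -7 + H*N**2)
q(J, V) = -984 (q(J, V) = -9 + (-7 - 8*11**2) = -9 + (-7 - 8*121) = -9 + (-7 - 968) = -9 - 975 = -984)
T = -3193/426 ≈ -7.4953
T/q(96, 16) = -3193/426/(-984) = -3193/426*(-1/984) = 3193/419184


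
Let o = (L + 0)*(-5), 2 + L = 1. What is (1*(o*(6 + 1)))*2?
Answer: 70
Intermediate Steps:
L = -1 (L = -2 + 1 = -1)
o = 5 (o = (-1 + 0)*(-5) = -1*(-5) = 5)
(1*(o*(6 + 1)))*2 = (1*(5*(6 + 1)))*2 = (1*(5*7))*2 = (1*35)*2 = 35*2 = 70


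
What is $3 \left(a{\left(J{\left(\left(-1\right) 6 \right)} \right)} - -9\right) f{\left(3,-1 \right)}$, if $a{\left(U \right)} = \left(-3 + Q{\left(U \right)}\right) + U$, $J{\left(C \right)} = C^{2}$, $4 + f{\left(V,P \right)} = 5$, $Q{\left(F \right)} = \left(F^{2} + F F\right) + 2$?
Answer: $7908$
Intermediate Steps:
$Q{\left(F \right)} = 2 + 2 F^{2}$ ($Q{\left(F \right)} = \left(F^{2} + F^{2}\right) + 2 = 2 F^{2} + 2 = 2 + 2 F^{2}$)
$f{\left(V,P \right)} = 1$ ($f{\left(V,P \right)} = -4 + 5 = 1$)
$a{\left(U \right)} = -1 + U + 2 U^{2}$ ($a{\left(U \right)} = \left(-3 + \left(2 + 2 U^{2}\right)\right) + U = \left(-1 + 2 U^{2}\right) + U = -1 + U + 2 U^{2}$)
$3 \left(a{\left(J{\left(\left(-1\right) 6 \right)} \right)} - -9\right) f{\left(3,-1 \right)} = 3 \left(\left(-1 + \left(\left(-1\right) 6\right)^{2} + 2 \left(\left(\left(-1\right) 6\right)^{2}\right)^{2}\right) - -9\right) 1 = 3 \left(\left(-1 + \left(-6\right)^{2} + 2 \left(\left(-6\right)^{2}\right)^{2}\right) + 9\right) 1 = 3 \left(\left(-1 + 36 + 2 \cdot 36^{2}\right) + 9\right) 1 = 3 \left(\left(-1 + 36 + 2 \cdot 1296\right) + 9\right) 1 = 3 \left(\left(-1 + 36 + 2592\right) + 9\right) 1 = 3 \left(2627 + 9\right) 1 = 3 \cdot 2636 \cdot 1 = 7908 \cdot 1 = 7908$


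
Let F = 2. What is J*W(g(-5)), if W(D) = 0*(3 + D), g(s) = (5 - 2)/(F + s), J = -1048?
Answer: 0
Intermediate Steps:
g(s) = 3/(2 + s) (g(s) = (5 - 2)/(2 + s) = 3/(2 + s))
W(D) = 0
J*W(g(-5)) = -1048*0 = 0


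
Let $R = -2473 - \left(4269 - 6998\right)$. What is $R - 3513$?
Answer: $-3257$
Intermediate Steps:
$R = 256$ ($R = -2473 - \left(4269 - 6998\right) = -2473 - -2729 = -2473 + 2729 = 256$)
$R - 3513 = 256 - 3513 = -3257$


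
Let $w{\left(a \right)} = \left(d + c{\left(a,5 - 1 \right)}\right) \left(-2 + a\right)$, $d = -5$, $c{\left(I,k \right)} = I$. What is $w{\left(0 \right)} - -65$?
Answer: $75$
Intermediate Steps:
$w{\left(a \right)} = \left(-5 + a\right) \left(-2 + a\right)$
$w{\left(0 \right)} - -65 = \left(10 + 0^{2} - 0\right) - -65 = \left(10 + 0 + 0\right) + 65 = 10 + 65 = 75$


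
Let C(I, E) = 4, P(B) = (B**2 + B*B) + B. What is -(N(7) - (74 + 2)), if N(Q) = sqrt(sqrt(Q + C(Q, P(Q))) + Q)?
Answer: 76 - sqrt(7 + sqrt(11)) ≈ 72.788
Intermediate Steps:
P(B) = B + 2*B**2 (P(B) = (B**2 + B**2) + B = 2*B**2 + B = B + 2*B**2)
N(Q) = sqrt(Q + sqrt(4 + Q)) (N(Q) = sqrt(sqrt(Q + 4) + Q) = sqrt(sqrt(4 + Q) + Q) = sqrt(Q + sqrt(4 + Q)))
-(N(7) - (74 + 2)) = -(sqrt(7 + sqrt(4 + 7)) - (74 + 2)) = -(sqrt(7 + sqrt(11)) - 1*76) = -(sqrt(7 + sqrt(11)) - 76) = -(-76 + sqrt(7 + sqrt(11))) = 76 - sqrt(7 + sqrt(11))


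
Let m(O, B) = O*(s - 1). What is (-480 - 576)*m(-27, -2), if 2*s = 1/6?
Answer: -26136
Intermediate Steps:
s = 1/12 (s = (1/6)/2 = (1*(1/6))/2 = (1/2)*(1/6) = 1/12 ≈ 0.083333)
m(O, B) = -11*O/12 (m(O, B) = O*(1/12 - 1) = O*(-11/12) = -11*O/12)
(-480 - 576)*m(-27, -2) = (-480 - 576)*(-11/12*(-27)) = -1056*99/4 = -26136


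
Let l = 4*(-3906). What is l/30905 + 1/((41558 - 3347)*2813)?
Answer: -239912191561/474557502345 ≈ -0.50555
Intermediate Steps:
l = -15624
l/30905 + 1/((41558 - 3347)*2813) = -15624/30905 + 1/((41558 - 3347)*2813) = -15624*1/30905 + (1/2813)/38211 = -2232/4415 + (1/38211)*(1/2813) = -2232/4415 + 1/107487543 = -239912191561/474557502345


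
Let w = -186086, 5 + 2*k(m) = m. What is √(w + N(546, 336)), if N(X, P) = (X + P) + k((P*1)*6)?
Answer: 3*I*√81866/2 ≈ 429.18*I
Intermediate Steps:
k(m) = -5/2 + m/2
N(X, P) = -5/2 + X + 4*P (N(X, P) = (X + P) + (-5/2 + ((P*1)*6)/2) = (P + X) + (-5/2 + (P*6)/2) = (P + X) + (-5/2 + (6*P)/2) = (P + X) + (-5/2 + 3*P) = -5/2 + X + 4*P)
√(w + N(546, 336)) = √(-186086 + (-5/2 + 546 + 4*336)) = √(-186086 + (-5/2 + 546 + 1344)) = √(-186086 + 3775/2) = √(-368397/2) = 3*I*√81866/2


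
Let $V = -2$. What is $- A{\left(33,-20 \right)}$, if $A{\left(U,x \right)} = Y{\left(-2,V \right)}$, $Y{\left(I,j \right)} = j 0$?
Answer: $0$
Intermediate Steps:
$Y{\left(I,j \right)} = 0$
$A{\left(U,x \right)} = 0$
$- A{\left(33,-20 \right)} = \left(-1\right) 0 = 0$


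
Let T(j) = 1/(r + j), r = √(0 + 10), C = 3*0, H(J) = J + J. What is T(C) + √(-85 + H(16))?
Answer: √10/10 + I*√53 ≈ 0.31623 + 7.2801*I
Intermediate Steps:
H(J) = 2*J
C = 0
r = √10 ≈ 3.1623
T(j) = 1/(j + √10) (T(j) = 1/(√10 + j) = 1/(j + √10))
T(C) + √(-85 + H(16)) = 1/(0 + √10) + √(-85 + 2*16) = 1/(√10) + √(-85 + 32) = √10/10 + √(-53) = √10/10 + I*√53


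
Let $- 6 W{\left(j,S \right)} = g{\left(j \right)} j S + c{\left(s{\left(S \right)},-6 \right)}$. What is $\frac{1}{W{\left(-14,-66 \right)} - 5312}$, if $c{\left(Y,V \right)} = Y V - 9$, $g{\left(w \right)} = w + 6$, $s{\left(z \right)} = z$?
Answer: $- \frac{2}{8289} \approx -0.00024128$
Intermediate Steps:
$g{\left(w \right)} = 6 + w$
$c{\left(Y,V \right)} = -9 + V Y$ ($c{\left(Y,V \right)} = V Y - 9 = -9 + V Y$)
$W{\left(j,S \right)} = \frac{3}{2} + S - \frac{S j \left(6 + j\right)}{6}$ ($W{\left(j,S \right)} = - \frac{\left(6 + j\right) j S - \left(9 + 6 S\right)}{6} = - \frac{j \left(6 + j\right) S - \left(9 + 6 S\right)}{6} = - \frac{S j \left(6 + j\right) - \left(9 + 6 S\right)}{6} = - \frac{-9 - 6 S + S j \left(6 + j\right)}{6} = \frac{3}{2} + S - \frac{S j \left(6 + j\right)}{6}$)
$\frac{1}{W{\left(-14,-66 \right)} - 5312} = \frac{1}{\left(\frac{3}{2} - 66 - \left(-11\right) \left(-14\right) \left(6 - 14\right)\right) - 5312} = \frac{1}{\left(\frac{3}{2} - 66 - \left(-11\right) \left(-14\right) \left(-8\right)\right) - 5312} = \frac{1}{\left(\frac{3}{2} - 66 + 1232\right) - 5312} = \frac{1}{\frac{2335}{2} - 5312} = \frac{1}{- \frac{8289}{2}} = - \frac{2}{8289}$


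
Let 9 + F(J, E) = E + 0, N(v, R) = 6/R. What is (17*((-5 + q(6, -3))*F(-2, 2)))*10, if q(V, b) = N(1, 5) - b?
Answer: 952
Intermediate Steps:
q(V, b) = 6/5 - b
F(J, E) = -9 + E (F(J, E) = -9 + (E + 0) = -9 + E)
(17*((-5 + q(6, -3))*F(-2, 2)))*10 = (17*((-5 + (6/5 - 1*(-3)))*(-9 + 2)))*10 = (17*((-5 + (6/5 + 3))*(-7)))*10 = (17*((-5 + 21/5)*(-7)))*10 = (17*(-⅘*(-7)))*10 = (17*(28/5))*10 = (476/5)*10 = 952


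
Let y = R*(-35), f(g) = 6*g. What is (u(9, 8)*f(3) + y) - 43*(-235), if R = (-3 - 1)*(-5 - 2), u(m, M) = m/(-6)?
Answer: 9098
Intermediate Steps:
u(m, M) = -m/6 (u(m, M) = m*(-⅙) = -m/6)
R = 28 (R = -4*(-7) = 28)
y = -980 (y = 28*(-35) = -980)
(u(9, 8)*f(3) + y) - 43*(-235) = ((-⅙*9)*(6*3) - 980) - 43*(-235) = (-3/2*18 - 980) - 1*(-10105) = (-27 - 980) + 10105 = -1007 + 10105 = 9098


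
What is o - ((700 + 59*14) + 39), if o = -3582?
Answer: -5147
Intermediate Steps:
o - ((700 + 59*14) + 39) = -3582 - ((700 + 59*14) + 39) = -3582 - ((700 + 826) + 39) = -3582 - (1526 + 39) = -3582 - 1*1565 = -3582 - 1565 = -5147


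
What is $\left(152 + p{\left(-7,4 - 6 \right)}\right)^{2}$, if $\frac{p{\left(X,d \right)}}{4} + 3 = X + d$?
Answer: $10816$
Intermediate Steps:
$p{\left(X,d \right)} = -12 + 4 X + 4 d$ ($p{\left(X,d \right)} = -12 + 4 \left(X + d\right) = -12 + \left(4 X + 4 d\right) = -12 + 4 X + 4 d$)
$\left(152 + p{\left(-7,4 - 6 \right)}\right)^{2} = \left(152 + \left(-12 + 4 \left(-7\right) + 4 \left(4 - 6\right)\right)\right)^{2} = \left(152 - \left(40 - 4 \left(4 - 6\right)\right)\right)^{2} = \left(152 - 48\right)^{2} = 104^{2} = 10816$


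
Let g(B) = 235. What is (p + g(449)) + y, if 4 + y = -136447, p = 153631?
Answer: 17415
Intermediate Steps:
y = -136451 (y = -4 - 136447 = -136451)
(p + g(449)) + y = (153631 + 235) - 136451 = 153866 - 136451 = 17415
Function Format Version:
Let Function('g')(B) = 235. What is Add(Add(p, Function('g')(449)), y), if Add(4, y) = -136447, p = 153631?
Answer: 17415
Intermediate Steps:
y = -136451 (y = Add(-4, -136447) = -136451)
Add(Add(p, Function('g')(449)), y) = Add(Add(153631, 235), -136451) = Add(153866, -136451) = 17415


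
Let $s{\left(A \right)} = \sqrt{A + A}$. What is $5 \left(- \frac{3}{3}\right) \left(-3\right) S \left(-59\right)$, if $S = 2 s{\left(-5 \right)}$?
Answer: $- 1770 i \sqrt{10} \approx - 5597.2 i$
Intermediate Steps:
$s{\left(A \right)} = \sqrt{2} \sqrt{A}$ ($s{\left(A \right)} = \sqrt{2 A} = \sqrt{2} \sqrt{A}$)
$S = 2 i \sqrt{10}$ ($S = 2 \sqrt{2} \sqrt{-5} = 2 \sqrt{2} i \sqrt{5} = 2 i \sqrt{10} \approx 6.3246 i$)
$5 \left(- \frac{3}{3}\right) \left(-3\right) S \left(-59\right) = 5 \left(- \frac{3}{3}\right) \left(-3\right) 2 i \sqrt{10} \left(-59\right) = 5 \left(\left(-3\right) \frac{1}{3}\right) \left(-3\right) 2 i \sqrt{10} \left(-59\right) = 5 \left(-1\right) \left(-3\right) 2 i \sqrt{10} \left(-59\right) = \left(-5\right) \left(-3\right) 2 i \sqrt{10} \left(-59\right) = 15 \cdot 2 i \sqrt{10} \left(-59\right) = 30 i \sqrt{10} \left(-59\right) = - 1770 i \sqrt{10}$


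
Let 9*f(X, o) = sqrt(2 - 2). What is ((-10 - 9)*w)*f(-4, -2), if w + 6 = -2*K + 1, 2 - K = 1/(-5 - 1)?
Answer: 0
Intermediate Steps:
K = 13/6 (K = 2 - 1/(-5 - 1) = 2 - 1/(-6) = 2 - 1*(-1/6) = 2 + 1/6 = 13/6 ≈ 2.1667)
f(X, o) = 0 (f(X, o) = sqrt(2 - 2)/9 = sqrt(0)/9 = (1/9)*0 = 0)
w = -28/3 (w = -6 + (-2*13/6 + 1) = -6 + (-13/3 + 1) = -6 - 10/3 = -28/3 ≈ -9.3333)
((-10 - 9)*w)*f(-4, -2) = ((-10 - 9)*(-28/3))*0 = -19*(-28/3)*0 = (532/3)*0 = 0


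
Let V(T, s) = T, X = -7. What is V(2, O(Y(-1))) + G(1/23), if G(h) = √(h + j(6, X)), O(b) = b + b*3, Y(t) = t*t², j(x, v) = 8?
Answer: 2 + √4255/23 ≈ 4.8361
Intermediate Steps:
Y(t) = t³
O(b) = 4*b (O(b) = b + 3*b = 4*b)
G(h) = √(8 + h) (G(h) = √(h + 8) = √(8 + h))
V(2, O(Y(-1))) + G(1/23) = 2 + √(8 + 1/23) = 2 + √(185/23) = 2 + √4255/23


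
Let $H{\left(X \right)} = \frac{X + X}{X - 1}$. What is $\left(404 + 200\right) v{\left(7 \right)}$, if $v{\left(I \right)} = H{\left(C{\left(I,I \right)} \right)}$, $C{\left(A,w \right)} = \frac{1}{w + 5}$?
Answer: $- \frac{1208}{11} \approx -109.82$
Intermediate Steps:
$C{\left(A,w \right)} = \frac{1}{5 + w}$
$H{\left(X \right)} = \frac{2 X}{-1 + X}$
$v{\left(I \right)} = \frac{2}{\left(-1 + \frac{1}{5 + I}\right) \left(5 + I\right)}$ ($v{\left(I \right)} = \frac{2}{\left(5 + I\right) \left(-1 + \frac{1}{5 + I}\right)} = \frac{2}{\left(-1 + \frac{1}{5 + I}\right) \left(5 + I\right)}$)
$\left(404 + 200\right) v{\left(7 \right)} = \left(404 + 200\right) \left(- \frac{2}{4 + 7}\right) = 604 \left(- \frac{2}{11}\right) = - \frac{1208}{11}$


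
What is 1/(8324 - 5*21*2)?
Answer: 1/8114 ≈ 0.00012324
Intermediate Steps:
1/(8324 - 5*21*2) = 1/(8324 - 105*2) = 1/(8324 - 210) = 1/8114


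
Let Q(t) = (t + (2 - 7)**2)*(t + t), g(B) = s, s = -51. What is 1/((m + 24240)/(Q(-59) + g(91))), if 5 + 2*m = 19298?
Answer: 7922/67773 ≈ 0.11689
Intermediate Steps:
m = 19293/2 (m = -5/2 + (1/2)*19298 = -5/2 + 9649 = 19293/2 ≈ 9646.5)
g(B) = -51
Q(t) = 2*t*(25 + t) (Q(t) = (t + (-5)**2)*(2*t) = (t + 25)*(2*t) = (25 + t)*(2*t) = 2*t*(25 + t))
1/((m + 24240)/(Q(-59) + g(91))) = 1/((19293/2 + 24240)/(2*(-59)*(25 - 59) - 51)) = 1/(67773/(2*(2*(-59)*(-34) - 51))) = 1/(67773/(2*(4012 - 51))) = 1/((67773/2)/3961) = 1/((67773/2)*(1/3961)) = 1/(67773/7922) = 7922/67773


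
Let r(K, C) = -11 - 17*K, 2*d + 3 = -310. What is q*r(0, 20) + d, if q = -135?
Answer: 2657/2 ≈ 1328.5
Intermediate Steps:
d = -313/2 (d = -3/2 + (½)*(-310) = -3/2 - 155 = -313/2 ≈ -156.50)
q*r(0, 20) + d = -135*(-11 - 17*0) - 313/2 = -135*(-11 + 0) - 313/2 = -135*(-11) - 313/2 = 1485 - 313/2 = 2657/2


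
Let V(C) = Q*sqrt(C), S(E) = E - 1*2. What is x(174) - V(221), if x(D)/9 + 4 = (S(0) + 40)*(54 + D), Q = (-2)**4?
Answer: 77940 - 16*sqrt(221) ≈ 77702.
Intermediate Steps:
S(E) = -2 + E (S(E) = E - 2 = -2 + E)
Q = 16
x(D) = 18432 + 342*D (x(D) = -36 + 9*(((-2 + 0) + 40)*(54 + D)) = -36 + 9*((-2 + 40)*(54 + D)) = -36 + 9*(38*(54 + D)) = -36 + 9*(2052 + 38*D) = -36 + (18468 + 342*D) = 18432 + 342*D)
V(C) = 16*sqrt(C)
x(174) - V(221) = (18432 + 342*174) - 16*sqrt(221) = (18432 + 59508) - 16*sqrt(221) = 77940 - 16*sqrt(221)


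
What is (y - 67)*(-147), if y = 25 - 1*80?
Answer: 17934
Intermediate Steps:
y = -55 (y = 25 - 80 = -55)
(y - 67)*(-147) = (-55 - 67)*(-147) = -122*(-147) = 17934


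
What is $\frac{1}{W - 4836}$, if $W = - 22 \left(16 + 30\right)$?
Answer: $- \frac{1}{5848} \approx -0.000171$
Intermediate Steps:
$W = -1012$ ($W = \left(-22\right) 46 = -1012$)
$\frac{1}{W - 4836} = \frac{1}{-1012 - 4836} = \frac{1}{-5848} = - \frac{1}{5848}$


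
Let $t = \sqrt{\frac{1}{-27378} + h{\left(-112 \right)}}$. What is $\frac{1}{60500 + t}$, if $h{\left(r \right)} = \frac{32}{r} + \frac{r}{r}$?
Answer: $\frac{11594583000}{701472271363117} - \frac{117 \sqrt{1916362}}{701472271363117} \approx 1.6529 \cdot 10^{-5}$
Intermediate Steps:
$h{\left(r \right)} = 1 + \frac{32}{r}$ ($h{\left(r \right)} = \frac{32}{r} + 1 = 1 + \frac{32}{r}$)
$t = \frac{\sqrt{1916362}}{1638}$ ($t = \sqrt{\frac{1}{-27378} + \frac{32 - 112}{-112}} = \sqrt{- \frac{1}{27378} - - \frac{5}{7}} = \sqrt{- \frac{1}{27378} + \frac{5}{7}} = \sqrt{\frac{136883}{191646}} = \frac{\sqrt{1916362}}{1638} \approx 0.84513$)
$\frac{1}{60500 + t} = \frac{1}{60500 + \frac{\sqrt{1916362}}{1638}}$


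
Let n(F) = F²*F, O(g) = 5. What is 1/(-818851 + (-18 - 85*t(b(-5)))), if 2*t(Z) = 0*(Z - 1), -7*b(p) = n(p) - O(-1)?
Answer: -1/818869 ≈ -1.2212e-6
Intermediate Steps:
n(F) = F³
b(p) = 5/7 - p³/7 (b(p) = -(p³ - 1*5)/7 = -(p³ - 5)/7 = -(-5 + p³)/7 = 5/7 - p³/7)
t(Z) = 0 (t(Z) = (0*(Z - 1))/2 = (0*(-1 + Z))/2 = (½)*0 = 0)
1/(-818851 + (-18 - 85*t(b(-5)))) = 1/(-818851 + (-18 - 85*0)) = 1/(-818851 + (-18 + 0)) = 1/(-818851 - 18) = 1/(-818869) = -1/818869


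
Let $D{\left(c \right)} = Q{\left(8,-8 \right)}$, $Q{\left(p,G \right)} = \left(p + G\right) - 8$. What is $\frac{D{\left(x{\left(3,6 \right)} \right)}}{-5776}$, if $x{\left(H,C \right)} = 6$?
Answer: $\frac{1}{722} \approx 0.001385$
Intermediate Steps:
$Q{\left(p,G \right)} = -8 + G + p$ ($Q{\left(p,G \right)} = \left(G + p\right) - 8 = -8 + G + p$)
$D{\left(c \right)} = -8$ ($D{\left(c \right)} = -8 - 8 + 8 = -8$)
$\frac{D{\left(x{\left(3,6 \right)} \right)}}{-5776} = - \frac{8}{-5776} = \left(-8\right) \left(- \frac{1}{5776}\right) = \frac{1}{722}$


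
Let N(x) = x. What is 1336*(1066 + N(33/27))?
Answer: 12832280/9 ≈ 1.4258e+6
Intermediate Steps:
1336*(1066 + N(33/27)) = 1336*(1066 + 33/27) = 1336*(1066 + 33*(1/27)) = 1336*(1066 + 11/9) = 1336*(9605/9) = 12832280/9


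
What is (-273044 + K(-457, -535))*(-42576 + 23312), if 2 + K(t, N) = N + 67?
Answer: 5268973696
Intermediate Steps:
K(t, N) = 65 + N (K(t, N) = -2 + (N + 67) = -2 + (67 + N) = 65 + N)
(-273044 + K(-457, -535))*(-42576 + 23312) = (-273044 + (65 - 535))*(-42576 + 23312) = (-273044 - 470)*(-19264) = -273514*(-19264) = 5268973696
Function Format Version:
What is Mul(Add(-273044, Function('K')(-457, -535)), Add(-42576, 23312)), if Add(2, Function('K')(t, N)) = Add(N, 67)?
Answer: 5268973696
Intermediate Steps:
Function('K')(t, N) = Add(65, N) (Function('K')(t, N) = Add(-2, Add(N, 67)) = Add(-2, Add(67, N)) = Add(65, N))
Mul(Add(-273044, Function('K')(-457, -535)), Add(-42576, 23312)) = Mul(Add(-273044, Add(65, -535)), Add(-42576, 23312)) = Mul(Add(-273044, -470), -19264) = Mul(-273514, -19264) = 5268973696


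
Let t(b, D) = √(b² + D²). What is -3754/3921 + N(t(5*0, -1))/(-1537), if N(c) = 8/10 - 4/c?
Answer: -28786754/30132885 ≈ -0.95533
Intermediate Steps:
t(b, D) = √(D² + b²)
N(c) = ⅘ - 4/c (N(c) = 8*(⅒) - 4/c = ⅘ - 4/c)
-3754/3921 + N(t(5*0, -1))/(-1537) = -3754/3921 + (⅘ - 4/√((-1)² + (5*0)²))/(-1537) = -3754*1/3921 + (⅘ - 4/√(1 + 0²))*(-1/1537) = -3754/3921 + (⅘ - 4/√(1 + 0))*(-1/1537) = -3754/3921 + (⅘ - 4/(√1))*(-1/1537) = -3754/3921 + (⅘ - 4/1)*(-1/1537) = -3754/3921 + (⅘ - 4*1)*(-1/1537) = -3754/3921 + (⅘ - 4)*(-1/1537) = -3754/3921 - 16/5*(-1/1537) = -3754/3921 + 16/7685 = -28786754/30132885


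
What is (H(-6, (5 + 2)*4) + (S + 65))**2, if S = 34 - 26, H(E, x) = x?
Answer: 10201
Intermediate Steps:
S = 8
(H(-6, (5 + 2)*4) + (S + 65))**2 = ((5 + 2)*4 + (8 + 65))**2 = (7*4 + 73)**2 = (28 + 73)**2 = 101**2 = 10201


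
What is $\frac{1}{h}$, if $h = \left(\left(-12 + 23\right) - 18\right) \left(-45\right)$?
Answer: $\frac{1}{315} \approx 0.0031746$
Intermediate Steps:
$h = 315$ ($h = \left(11 - 18\right) \left(-45\right) = \left(-7\right) \left(-45\right) = 315$)
$\frac{1}{h} = \frac{1}{315}$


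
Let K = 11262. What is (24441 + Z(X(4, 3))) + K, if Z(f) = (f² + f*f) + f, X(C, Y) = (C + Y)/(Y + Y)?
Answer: 321362/9 ≈ 35707.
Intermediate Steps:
X(C, Y) = (C + Y)/(2*Y) (X(C, Y) = (C + Y)/((2*Y)) = (C + Y)*(1/(2*Y)) = (C + Y)/(2*Y))
Z(f) = f + 2*f² (Z(f) = (f² + f²) + f = 2*f² + f = f + 2*f²)
(24441 + Z(X(4, 3))) + K = (24441 + ((½)*(4 + 3)/3)*(1 + 2*((½)*(4 + 3)/3))) + 11262 = (24441 + ((½)*(⅓)*7)*(1 + 2*((½)*(⅓)*7))) + 11262 = (24441 + 7*(1 + 2*(7/6))/6) + 11262 = (24441 + 7*(1 + 7/3)/6) + 11262 = (24441 + (7/6)*(10/3)) + 11262 = (24441 + 35/9) + 11262 = 220004/9 + 11262 = 321362/9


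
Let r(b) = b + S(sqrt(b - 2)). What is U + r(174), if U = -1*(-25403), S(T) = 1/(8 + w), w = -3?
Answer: 127886/5 ≈ 25577.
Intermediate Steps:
S(T) = 1/5 (S(T) = 1/(8 - 3) = 1/5)
r(b) = 1/5 + b (r(b) = b + 1/5 = 1/5 + b)
U = 25403
U + r(174) = 25403 + (1/5 + 174) = 25403 + 871/5 = 127886/5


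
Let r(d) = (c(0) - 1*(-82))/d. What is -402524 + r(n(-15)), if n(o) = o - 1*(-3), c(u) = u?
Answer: -2415185/6 ≈ -4.0253e+5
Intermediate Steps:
n(o) = 3 + o (n(o) = o + 3 = 3 + o)
r(d) = 82/d (r(d) = (0 - 1*(-82))/d = (0 + 82)/d = 82/d)
-402524 + r(n(-15)) = -402524 + 82/(3 - 15) = -402524 + 82/(-12) = -402524 + 82*(-1/12) = -402524 - 41/6 = -2415185/6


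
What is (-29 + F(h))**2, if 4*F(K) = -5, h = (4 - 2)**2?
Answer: 14641/16 ≈ 915.06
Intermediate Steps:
h = 4 (h = 2**2 = 4)
F(K) = -5/4 (F(K) = (1/4)*(-5) = -5/4)
(-29 + F(h))**2 = (-29 - 5/4)**2 = (-121/4)**2 = 14641/16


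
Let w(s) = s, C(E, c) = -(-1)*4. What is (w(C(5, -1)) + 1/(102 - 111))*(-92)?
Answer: -3220/9 ≈ -357.78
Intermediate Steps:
C(E, c) = 4 (C(E, c) = -1*(-4) = 4)
(w(C(5, -1)) + 1/(102 - 111))*(-92) = (4 + 1/(102 - 111))*(-92) = (4 + 1/(-9))*(-92) = (4 - 1/9)*(-92) = (35/9)*(-92) = -3220/9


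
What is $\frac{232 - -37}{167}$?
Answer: $\frac{269}{167} \approx 1.6108$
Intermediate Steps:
$\frac{232 - -37}{167} = \left(232 + 37\right) \frac{1}{167} = 269 \cdot \frac{1}{167} = \frac{269}{167}$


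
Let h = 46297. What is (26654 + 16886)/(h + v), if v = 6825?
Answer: 21770/26561 ≈ 0.81962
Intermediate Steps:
(26654 + 16886)/(h + v) = (26654 + 16886)/(46297 + 6825) = 43540/53122 = 43540*(1/53122) = 21770/26561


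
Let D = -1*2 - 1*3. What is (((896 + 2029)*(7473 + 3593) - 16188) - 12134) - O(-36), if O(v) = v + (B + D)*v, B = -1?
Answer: 32339548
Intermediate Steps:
D = -5 (D = -2 - 3 = -5)
O(v) = -5*v (O(v) = v + (-1 - 5)*v = v - 6*v = -5*v)
(((896 + 2029)*(7473 + 3593) - 16188) - 12134) - O(-36) = (((896 + 2029)*(7473 + 3593) - 16188) - 12134) - (-5)*(-36) = ((2925*11066 - 16188) - 12134) - 1*180 = ((32368050 - 16188) - 12134) - 180 = (32351862 - 12134) - 180 = 32339728 - 180 = 32339548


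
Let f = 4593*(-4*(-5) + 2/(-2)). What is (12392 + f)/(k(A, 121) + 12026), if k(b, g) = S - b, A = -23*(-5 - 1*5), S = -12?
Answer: 99659/11784 ≈ 8.4571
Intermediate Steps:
A = 230 (A = -23*(-5 - 5) = -23*(-10) = 230)
k(b, g) = -12 - b
f = 87267 (f = 4593*(20 + 2*(-1/2)) = 4593*(20 - 1) = 4593*19 = 87267)
(12392 + f)/(k(A, 121) + 12026) = (12392 + 87267)/((-12 - 1*230) + 12026) = 99659/((-12 - 230) + 12026) = 99659/(-242 + 12026) = 99659/11784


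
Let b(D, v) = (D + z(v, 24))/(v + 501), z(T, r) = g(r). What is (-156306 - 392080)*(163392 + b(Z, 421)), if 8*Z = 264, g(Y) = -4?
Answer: -41306477080429/461 ≈ -8.9602e+10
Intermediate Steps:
z(T, r) = -4
Z = 33 (Z = (1/8)*264 = 33)
b(D, v) = (-4 + D)/(501 + v) (b(D, v) = (D - 4)/(v + 501) = (-4 + D)/(501 + v))
(-156306 - 392080)*(163392 + b(Z, 421)) = (-156306 - 392080)*(163392 + (-4 + 33)/(501 + 421)) = -548386*(163392 + 29/922) = -548386*150647453/922 = -41306477080429/461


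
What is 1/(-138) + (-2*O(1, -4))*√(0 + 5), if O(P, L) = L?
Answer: -1/138 + 8*√5 ≈ 17.881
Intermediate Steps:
1/(-138) + (-2*O(1, -4))*√(0 + 5) = 1/(-138) + (-2*(-4))*√(0 + 5) = -1/138 + 8*√5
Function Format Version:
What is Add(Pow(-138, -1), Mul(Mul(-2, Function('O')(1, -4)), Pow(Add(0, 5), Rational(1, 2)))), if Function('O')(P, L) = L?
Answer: Add(Rational(-1, 138), Mul(8, Pow(5, Rational(1, 2)))) ≈ 17.881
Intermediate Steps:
Add(Pow(-138, -1), Mul(Mul(-2, Function('O')(1, -4)), Pow(Add(0, 5), Rational(1, 2)))) = Add(Pow(-138, -1), Mul(Mul(-2, -4), Pow(Add(0, 5), Rational(1, 2)))) = Add(Rational(-1, 138), Mul(8, Pow(5, Rational(1, 2))))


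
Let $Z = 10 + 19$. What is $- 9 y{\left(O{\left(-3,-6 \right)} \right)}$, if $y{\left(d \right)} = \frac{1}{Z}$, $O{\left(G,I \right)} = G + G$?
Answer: $- \frac{9}{29} \approx -0.31034$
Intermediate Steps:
$O{\left(G,I \right)} = 2 G$
$Z = 29$
$y{\left(d \right)} = \frac{1}{29}$
$- 9 y{\left(O{\left(-3,-6 \right)} \right)} = \left(-9\right) \frac{1}{29} = - \frac{9}{29}$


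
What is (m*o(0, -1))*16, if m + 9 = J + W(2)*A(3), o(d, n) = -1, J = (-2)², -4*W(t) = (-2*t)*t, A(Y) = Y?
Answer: -16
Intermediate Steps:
W(t) = t²/2 (W(t) = -(-2*t)*t/4 = -(-1)*t²/2 = t²/2)
J = 4
m = 1 (m = -9 + (4 + ((½)*2²)*3) = -9 + (4 + ((½)*4)*3) = -9 + (4 + 2*3) = -9 + (4 + 6) = -9 + 10 = 1)
(m*o(0, -1))*16 = (1*(-1))*16 = -1*16 = -16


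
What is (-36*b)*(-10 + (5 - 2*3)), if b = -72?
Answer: -28512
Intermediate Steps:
(-36*b)*(-10 + (5 - 2*3)) = (-36*(-72))*(-10 + (5 - 2*3)) = 2592*(-10 + (5 - 6)) = 2592*(-10 - 1) = 2592*(-11) = -28512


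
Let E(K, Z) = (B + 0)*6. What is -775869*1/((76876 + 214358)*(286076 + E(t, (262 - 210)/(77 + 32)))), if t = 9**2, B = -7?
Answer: -258623/27767608652 ≈ -9.3138e-6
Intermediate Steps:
t = 81
E(K, Z) = -42 (E(K, Z) = (-7 + 0)*6 = -7*6 = -42)
-775869*1/((76876 + 214358)*(286076 + E(t, (262 - 210)/(77 + 32)))) = -775869*1/((76876 + 214358)*(286076 - 42)) = -775869/(286034*291234) = -775869/83302825956 = -775869*1/83302825956 = -258623/27767608652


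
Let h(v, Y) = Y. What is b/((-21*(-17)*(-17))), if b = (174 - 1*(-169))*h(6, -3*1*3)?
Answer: 147/289 ≈ 0.50865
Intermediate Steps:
b = -3087 (b = (174 - 1*(-169))*(-3*1*3) = (174 + 169)*(-3*3) = 343*(-9) = -3087)
b/((-21*(-17)*(-17))) = -3087/(-21*(-17)*(-17)) = -3087/(357*(-17)) = -3087/(-6069) = -3087*(-1/6069) = 147/289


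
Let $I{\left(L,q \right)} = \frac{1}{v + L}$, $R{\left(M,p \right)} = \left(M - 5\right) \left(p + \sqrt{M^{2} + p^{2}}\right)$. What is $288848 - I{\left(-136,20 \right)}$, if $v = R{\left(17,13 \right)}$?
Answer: $\frac{4733641029}{16388} - \frac{3 \sqrt{458}}{16388} \approx 2.8885 \cdot 10^{5}$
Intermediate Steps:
$R{\left(M,p \right)} = \left(-5 + M\right) \left(p + \sqrt{M^{2} + p^{2}}\right)$
$v = 156 + 12 \sqrt{458}$ ($v = \left(-5\right) 13 - 5 \sqrt{17^{2} + 13^{2}} + 17 \cdot 13 + 17 \sqrt{17^{2} + 13^{2}} = -65 - 5 \sqrt{289 + 169} + 221 + 17 \sqrt{289 + 169} = -65 - 5 \sqrt{458} + 221 + 17 \sqrt{458} = 156 + 12 \sqrt{458} \approx 412.81$)
$I{\left(L,q \right)} = \frac{1}{156 + L + 12 \sqrt{458}}$ ($I{\left(L,q \right)} = \frac{1}{\left(156 + 12 \sqrt{458}\right) + L} = \frac{1}{156 + L + 12 \sqrt{458}}$)
$288848 - I{\left(-136,20 \right)} = 288848 - \frac{1}{156 - 136 + 12 \sqrt{458}} = 288848 - \frac{1}{20 + 12 \sqrt{458}}$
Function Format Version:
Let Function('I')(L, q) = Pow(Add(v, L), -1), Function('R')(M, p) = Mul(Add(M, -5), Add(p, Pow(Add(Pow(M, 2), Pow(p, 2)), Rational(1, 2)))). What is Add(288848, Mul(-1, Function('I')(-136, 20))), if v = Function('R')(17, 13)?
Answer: Add(Rational(4733641029, 16388), Mul(Rational(-3, 16388), Pow(458, Rational(1, 2)))) ≈ 2.8885e+5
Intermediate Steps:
Function('R')(M, p) = Mul(Add(-5, M), Add(p, Pow(Add(Pow(M, 2), Pow(p, 2)), Rational(1, 2))))
v = Add(156, Mul(12, Pow(458, Rational(1, 2)))) (v = Add(Mul(-5, 13), Mul(-5, Pow(Add(Pow(17, 2), Pow(13, 2)), Rational(1, 2))), Mul(17, 13), Mul(17, Pow(Add(Pow(17, 2), Pow(13, 2)), Rational(1, 2)))) = Add(-65, Mul(-5, Pow(Add(289, 169), Rational(1, 2))), 221, Mul(17, Pow(Add(289, 169), Rational(1, 2)))) = Add(-65, Mul(-5, Pow(458, Rational(1, 2))), 221, Mul(17, Pow(458, Rational(1, 2)))) = Add(156, Mul(12, Pow(458, Rational(1, 2)))) ≈ 412.81)
Function('I')(L, q) = Pow(Add(156, L, Mul(12, Pow(458, Rational(1, 2)))), -1) (Function('I')(L, q) = Pow(Add(Add(156, Mul(12, Pow(458, Rational(1, 2)))), L), -1) = Pow(Add(156, L, Mul(12, Pow(458, Rational(1, 2)))), -1))
Add(288848, Mul(-1, Function('I')(-136, 20))) = Add(288848, Mul(-1, Pow(Add(156, -136, Mul(12, Pow(458, Rational(1, 2)))), -1))) = Add(288848, Mul(-1, Pow(Add(20, Mul(12, Pow(458, Rational(1, 2)))), -1)))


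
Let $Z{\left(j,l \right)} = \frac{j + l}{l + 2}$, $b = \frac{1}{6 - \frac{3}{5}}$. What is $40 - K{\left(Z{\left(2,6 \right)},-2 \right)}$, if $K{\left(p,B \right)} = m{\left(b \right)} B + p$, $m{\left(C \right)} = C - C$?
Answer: $39$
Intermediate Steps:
$b = \frac{5}{27}$ ($b = \frac{1}{6 - \frac{3}{5}} = \frac{1}{\frac{27}{5}} = \frac{5}{27} \approx 0.18519$)
$m{\left(C \right)} = 0$
$Z{\left(j,l \right)} = \frac{j + l}{2 + l}$
$K{\left(p,B \right)} = p$ ($K{\left(p,B \right)} = 0 B + p = 0 + p = p$)
$40 - K{\left(Z{\left(2,6 \right)},-2 \right)} = 40 - \frac{2 + 6}{2 + 6} = 40 - \frac{1}{8} \cdot 8 = 40 - 1 = 39$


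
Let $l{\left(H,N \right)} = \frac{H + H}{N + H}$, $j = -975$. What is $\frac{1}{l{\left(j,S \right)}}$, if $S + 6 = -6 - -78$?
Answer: $\frac{303}{650} \approx 0.46615$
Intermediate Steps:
$S = 66$ ($S = -6 - -72 = -6 + \left(-6 + 78\right) = -6 + 72 = 66$)
$l{\left(H,N \right)} = \frac{2 H}{H + N}$
$\frac{1}{l{\left(j,S \right)}} = \frac{1}{2 \left(-975\right) \frac{1}{-975 + 66}} = \frac{1}{2 \left(-975\right) \frac{1}{-909}} = \frac{1}{2 \left(-975\right) \left(- \frac{1}{909}\right)} = \frac{1}{\frac{650}{303}} = \frac{303}{650}$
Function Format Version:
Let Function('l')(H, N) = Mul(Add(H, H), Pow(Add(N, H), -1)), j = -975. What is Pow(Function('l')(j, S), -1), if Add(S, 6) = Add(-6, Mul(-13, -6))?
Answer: Rational(303, 650) ≈ 0.46615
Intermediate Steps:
S = 66 (S = Add(-6, Add(-6, Mul(-13, -6))) = Add(-6, Add(-6, 78)) = Add(-6, 72) = 66)
Function('l')(H, N) = Mul(2, H, Pow(Add(H, N), -1)) (Function('l')(H, N) = Mul(Mul(2, H), Pow(Add(H, N), -1)) = Mul(2, H, Pow(Add(H, N), -1)))
Pow(Function('l')(j, S), -1) = Pow(Mul(2, -975, Pow(Add(-975, 66), -1)), -1) = Pow(Mul(2, -975, Pow(-909, -1)), -1) = Pow(Mul(2, -975, Rational(-1, 909)), -1) = Pow(Rational(650, 303), -1) = Rational(303, 650)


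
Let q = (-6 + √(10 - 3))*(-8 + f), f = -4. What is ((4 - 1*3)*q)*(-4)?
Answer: -288 + 48*√7 ≈ -161.00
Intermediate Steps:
q = 72 - 12*√7 (q = (-6 + √(10 - 3))*(-8 - 4) = (-6 + √7)*(-12) = 72 - 12*√7 ≈ 40.251)
((4 - 1*3)*q)*(-4) = ((4 - 1*3)*(72 - 12*√7))*(-4) = ((4 - 3)*(72 - 12*√7))*(-4) = (1*(72 - 12*√7))*(-4) = (72 - 12*√7)*(-4) = -288 + 48*√7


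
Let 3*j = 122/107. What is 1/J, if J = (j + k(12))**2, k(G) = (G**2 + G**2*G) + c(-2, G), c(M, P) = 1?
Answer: 103041/361627836025 ≈ 2.8494e-7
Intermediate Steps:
k(G) = 1 + G**2 + G**3 (k(G) = (G**2 + G**2*G) + 1 = (G**2 + G**3) + 1 = 1 + G**2 + G**3)
j = 122/321 (j = (122/107)/3 = (122*(1/107))/3 = (1/3)*(122/107) = 122/321 ≈ 0.38006)
J = 361627836025/103041 (J = (122/321 + (1 + 12**2 + 12**3))**2 = (122/321 + (1 + 144 + 1728))**2 = (122/321 + 1873)**2 = (601355/321)**2 = 361627836025/103041 ≈ 3.5096e+6)
1/J = 1/(361627836025/103041) = 103041/361627836025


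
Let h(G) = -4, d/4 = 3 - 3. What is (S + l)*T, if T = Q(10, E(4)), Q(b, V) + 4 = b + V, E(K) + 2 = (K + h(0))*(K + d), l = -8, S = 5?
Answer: -12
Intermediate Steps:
d = 0 (d = 4*(3 - 3) = 4*0 = 0)
E(K) = -2 + K*(-4 + K) (E(K) = -2 + (K - 4)*(K + 0) = -2 + (-4 + K)*K = -2 + K*(-4 + K))
Q(b, V) = -4 + V + b (Q(b, V) = -4 + (b + V) = -4 + (V + b) = -4 + V + b)
T = 4 (T = -4 + (-2 + 4**2 - 4*4) + 10 = -4 + (-2 + 16 - 16) + 10 = -4 - 2 + 10 = 4)
(S + l)*T = (5 - 8)*4 = -3*4 = -12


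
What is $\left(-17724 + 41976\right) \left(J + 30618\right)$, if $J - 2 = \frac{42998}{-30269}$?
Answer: $\frac{22476602801064}{30269} \approx 7.4256 \cdot 10^{8}$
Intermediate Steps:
$J = \frac{17540}{30269}$ ($J = 2 + \frac{42998}{-30269} = 2 + 42998 \left(- \frac{1}{30269}\right) = 2 - \frac{42998}{30269} = \frac{17540}{30269} \approx 0.57947$)
$\left(-17724 + 41976\right) \left(J + 30618\right) = \left(-17724 + 41976\right) \left(\frac{17540}{30269} + 30618\right) = 24252 \cdot \frac{926793782}{30269} = \frac{22476602801064}{30269}$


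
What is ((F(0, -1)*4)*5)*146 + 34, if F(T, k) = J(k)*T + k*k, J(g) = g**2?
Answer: 2954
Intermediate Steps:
F(T, k) = k**2 + T*k**2 (F(T, k) = k**2*T + k*k = T*k**2 + k**2 = k**2 + T*k**2)
((F(0, -1)*4)*5)*146 + 34 = ((((-1)**2*(1 + 0))*4)*5)*146 + 34 = (((1*1)*4)*5)*146 + 34 = ((1*4)*5)*146 + 34 = (4*5)*146 + 34 = 20*146 + 34 = 2920 + 34 = 2954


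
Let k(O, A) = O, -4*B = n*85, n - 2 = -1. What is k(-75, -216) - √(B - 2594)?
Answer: -75 - I*√10461/2 ≈ -75.0 - 51.14*I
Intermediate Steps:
n = 1 (n = 2 - 1 = 1)
B = -85/4 ≈ -21.250
k(-75, -216) - √(B - 2594) = -75 - √(-85/4 - 2594) = -75 - √(-10461/4) = -75 - I*√10461/2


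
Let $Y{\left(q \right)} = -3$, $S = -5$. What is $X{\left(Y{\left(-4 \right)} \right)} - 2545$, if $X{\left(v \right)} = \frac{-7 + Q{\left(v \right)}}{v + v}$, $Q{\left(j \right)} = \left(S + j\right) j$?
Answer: $- \frac{15287}{6} \approx -2547.8$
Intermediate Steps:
$Q{\left(j \right)} = j \left(-5 + j\right)$ ($Q{\left(j \right)} = \left(-5 + j\right) j = j \left(-5 + j\right)$)
$X{\left(v \right)} = \frac{-7 + v \left(-5 + v\right)}{2 v}$ ($X{\left(v \right)} = \frac{-7 + v \left(-5 + v\right)}{v + v} = \frac{-7 + v \left(-5 + v\right)}{2 v}$)
$X{\left(Y{\left(-4 \right)} \right)} - 2545 = \frac{-7 - 3 \left(-5 - 3\right)}{2 \left(-3\right)} - 2545 = \frac{1}{2} \left(- \frac{1}{3}\right) \left(-7 - -24\right) - 2545 = \frac{1}{2} \left(- \frac{1}{3}\right) \left(-7 + 24\right) - 2545 = \frac{1}{2} \left(- \frac{1}{3}\right) 17 - 2545 = - \frac{17}{6} - 2545 = - \frac{15287}{6}$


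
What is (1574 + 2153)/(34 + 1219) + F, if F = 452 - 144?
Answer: 389651/1253 ≈ 310.97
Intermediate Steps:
F = 308
(1574 + 2153)/(34 + 1219) + F = (1574 + 2153)/(34 + 1219) + 308 = 3727/1253 + 308 = 389651/1253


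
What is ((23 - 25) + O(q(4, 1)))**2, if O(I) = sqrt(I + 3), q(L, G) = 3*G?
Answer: (2 - sqrt(6))**2 ≈ 0.20204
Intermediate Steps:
O(I) = sqrt(3 + I)
((23 - 25) + O(q(4, 1)))**2 = ((23 - 25) + sqrt(3 + 3*1))**2 = (-2 + sqrt(3 + 3))**2 = (-2 + sqrt(6))**2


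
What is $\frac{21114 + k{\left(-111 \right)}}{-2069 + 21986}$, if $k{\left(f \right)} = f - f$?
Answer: $\frac{2346}{2213} \approx 1.0601$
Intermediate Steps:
$k{\left(f \right)} = 0$
$\frac{21114 + k{\left(-111 \right)}}{-2069 + 21986} = \frac{21114 + 0}{-2069 + 21986} = \frac{21114}{19917} = 21114 \cdot \frac{1}{19917} = \frac{2346}{2213}$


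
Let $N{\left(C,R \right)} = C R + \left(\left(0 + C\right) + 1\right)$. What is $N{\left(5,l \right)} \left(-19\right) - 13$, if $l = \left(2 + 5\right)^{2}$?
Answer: $-4782$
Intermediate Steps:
$l = 49$ ($l = 7^{2} = 49$)
$N{\left(C,R \right)} = 1 + C + C R$ ($N{\left(C,R \right)} = C R + \left(C + 1\right) = C R + \left(1 + C\right) = 1 + C + C R$)
$N{\left(5,l \right)} \left(-19\right) - 13 = \left(1 + 5 + 5 \cdot 49\right) \left(-19\right) - 13 = \left(1 + 5 + 245\right) \left(-19\right) - 13 = 251 \left(-19\right) - 13 = -4769 - 13 = -4782$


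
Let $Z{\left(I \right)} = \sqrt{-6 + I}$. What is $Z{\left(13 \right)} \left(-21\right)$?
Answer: $- 21 \sqrt{7} \approx -55.561$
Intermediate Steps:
$Z{\left(13 \right)} \left(-21\right) = \sqrt{-6 + 13} \left(-21\right) = \sqrt{7} \left(-21\right) = - 21 \sqrt{7}$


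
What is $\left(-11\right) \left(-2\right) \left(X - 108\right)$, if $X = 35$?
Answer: $-1606$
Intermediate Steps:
$\left(-11\right) \left(-2\right) \left(X - 108\right) = \left(-11\right) \left(-2\right) \left(35 - 108\right) = 22 \left(-73\right) = -1606$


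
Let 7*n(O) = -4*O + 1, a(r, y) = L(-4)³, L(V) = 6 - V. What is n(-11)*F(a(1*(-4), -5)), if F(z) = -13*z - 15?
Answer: -585675/7 ≈ -83668.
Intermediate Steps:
a(r, y) = 1000 (a(r, y) = (6 - 1*(-4))³ = (6 + 4)³ = 10³ = 1000)
F(z) = -15 - 13*z
n(O) = ⅐ - 4*O/7 (n(O) = (-4*O + 1)/7 = (1 - 4*O)/7 = ⅐ - 4*O/7)
n(-11)*F(a(1*(-4), -5)) = (⅐ - 4/7*(-11))*(-15 - 13*1000) = (⅐ + 44/7)*(-15 - 13000) = (45/7)*(-13015) = -585675/7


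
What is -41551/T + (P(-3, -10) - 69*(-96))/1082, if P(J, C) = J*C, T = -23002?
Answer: 99006745/12444082 ≈ 7.9561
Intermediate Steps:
P(J, C) = C*J
-41551/T + (P(-3, -10) - 69*(-96))/1082 = -41551/(-23002) + (-10*(-3) - 69*(-96))/1082 = -41551*(-1/23002) + (30 + 6624)*(1/1082) = 41551/23002 + 6654*(1/1082) = 41551/23002 + 3327/541 = 99006745/12444082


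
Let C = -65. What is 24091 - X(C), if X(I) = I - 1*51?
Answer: 24207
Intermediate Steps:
X(I) = -51 + I (X(I) = I - 51 = -51 + I)
24091 - X(C) = 24091 - (-51 - 65) = 24091 - 1*(-116) = 24091 + 116 = 24207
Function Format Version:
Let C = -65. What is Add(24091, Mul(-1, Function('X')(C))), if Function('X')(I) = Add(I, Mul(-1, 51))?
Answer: 24207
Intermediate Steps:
Function('X')(I) = Add(-51, I) (Function('X')(I) = Add(I, -51) = Add(-51, I))
Add(24091, Mul(-1, Function('X')(C))) = Add(24091, Mul(-1, Add(-51, -65))) = Add(24091, Mul(-1, -116)) = Add(24091, 116) = 24207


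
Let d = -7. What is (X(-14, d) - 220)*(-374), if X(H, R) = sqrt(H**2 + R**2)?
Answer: 82280 - 2618*sqrt(5) ≈ 76426.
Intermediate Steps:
(X(-14, d) - 220)*(-374) = (sqrt((-14)**2 + (-7)**2) - 220)*(-374) = (sqrt(196 + 49) - 220)*(-374) = (sqrt(245) - 220)*(-374) = (7*sqrt(5) - 220)*(-374) = (-220 + 7*sqrt(5))*(-374) = 82280 - 2618*sqrt(5)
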